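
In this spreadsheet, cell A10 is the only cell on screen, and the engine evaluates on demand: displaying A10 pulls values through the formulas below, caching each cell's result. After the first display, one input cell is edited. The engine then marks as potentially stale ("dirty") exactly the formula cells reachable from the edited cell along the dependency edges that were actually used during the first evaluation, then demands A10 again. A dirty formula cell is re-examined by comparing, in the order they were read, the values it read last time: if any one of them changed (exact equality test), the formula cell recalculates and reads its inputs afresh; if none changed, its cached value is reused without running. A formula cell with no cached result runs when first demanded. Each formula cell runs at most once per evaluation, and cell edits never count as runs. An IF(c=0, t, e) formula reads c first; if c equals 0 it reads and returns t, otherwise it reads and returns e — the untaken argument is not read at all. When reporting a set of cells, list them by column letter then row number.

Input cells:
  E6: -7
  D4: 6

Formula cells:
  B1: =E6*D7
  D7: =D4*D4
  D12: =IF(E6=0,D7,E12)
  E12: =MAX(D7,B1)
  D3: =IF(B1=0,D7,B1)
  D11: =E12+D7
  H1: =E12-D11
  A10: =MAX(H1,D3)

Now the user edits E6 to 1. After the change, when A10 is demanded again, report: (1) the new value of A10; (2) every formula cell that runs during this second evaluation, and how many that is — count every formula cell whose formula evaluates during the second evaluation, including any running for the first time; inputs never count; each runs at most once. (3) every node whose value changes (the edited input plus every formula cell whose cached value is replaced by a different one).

Initial pass — values computed on the first demand:
  D7 = 6 * 6 = 36
  B1 = -7 * 36 = -252
  D3 = IF(B1=0: B1=-252 -> else branch B1) = -252
  E12 = MAX(36, -252) = 36
  D11 = 36 + 36 = 72
  H1 = 36 - 72 = -36
  A10 = MAX(-36, -252) = -36

Second demand — change propagation:
  B1: re-runs because E6 -7->1; new result 36.
  D3: re-runs because B1 -252->36; B1 -252->36; new result 36.
  E12: re-runs because B1 -252->36; new result 36 (unchanged).
  D11: re-examined; everything it read last time is the same (E12 unchanged, D7 unchanged) — cache 72 kept, no run.
  H1: re-examined; everything it read last time is the same (E12 unchanged, D11 unchanged) — cache -36 kept, no run.
  A10: re-runs because D3 -252->36; new result 36.

The important point: at D11 every value read last time is unchanged, so the dirty flag clears without a run.

A10 now evaluates to 36.
Run set: A10, B1, D3, E12 (4 run).
Changed values: A10, B1, D3, E6.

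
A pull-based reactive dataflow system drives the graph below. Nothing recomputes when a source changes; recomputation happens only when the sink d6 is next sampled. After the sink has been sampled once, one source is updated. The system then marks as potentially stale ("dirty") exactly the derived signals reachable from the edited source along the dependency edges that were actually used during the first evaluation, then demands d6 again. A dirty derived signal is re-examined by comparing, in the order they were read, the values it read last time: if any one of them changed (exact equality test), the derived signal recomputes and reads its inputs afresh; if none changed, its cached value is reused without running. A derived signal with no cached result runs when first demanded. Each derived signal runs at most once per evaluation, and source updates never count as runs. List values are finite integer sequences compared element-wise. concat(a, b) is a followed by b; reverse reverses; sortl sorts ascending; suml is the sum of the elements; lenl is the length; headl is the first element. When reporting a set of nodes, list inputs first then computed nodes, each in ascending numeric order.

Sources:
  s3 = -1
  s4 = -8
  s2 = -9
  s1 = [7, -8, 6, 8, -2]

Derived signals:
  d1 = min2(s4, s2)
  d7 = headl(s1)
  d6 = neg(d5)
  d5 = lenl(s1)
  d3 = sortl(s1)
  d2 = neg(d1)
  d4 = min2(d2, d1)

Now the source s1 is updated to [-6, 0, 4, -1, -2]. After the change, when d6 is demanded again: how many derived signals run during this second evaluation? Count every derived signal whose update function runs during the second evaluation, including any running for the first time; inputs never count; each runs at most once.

First evaluation (everything demanded from the output):
  d5 = lenl([7, -8, 6, 8, -2]) = 5
  d6 = neg(5) = -5

Propagation after the edit:
  d5: runs — s1 [7, -8, 6, 8, -2]->[-6, 0, 4, -1, -2]; result 5 (same value as before).
  d6: checked — values it read are unchanged (d5 unchanged); reused cached -5 without running.

Key observation: the change is absorbed at d5 — it re-runs but produces the same value, and the output's value is unchanged.

Derived signals that run: d5 — 1 in total.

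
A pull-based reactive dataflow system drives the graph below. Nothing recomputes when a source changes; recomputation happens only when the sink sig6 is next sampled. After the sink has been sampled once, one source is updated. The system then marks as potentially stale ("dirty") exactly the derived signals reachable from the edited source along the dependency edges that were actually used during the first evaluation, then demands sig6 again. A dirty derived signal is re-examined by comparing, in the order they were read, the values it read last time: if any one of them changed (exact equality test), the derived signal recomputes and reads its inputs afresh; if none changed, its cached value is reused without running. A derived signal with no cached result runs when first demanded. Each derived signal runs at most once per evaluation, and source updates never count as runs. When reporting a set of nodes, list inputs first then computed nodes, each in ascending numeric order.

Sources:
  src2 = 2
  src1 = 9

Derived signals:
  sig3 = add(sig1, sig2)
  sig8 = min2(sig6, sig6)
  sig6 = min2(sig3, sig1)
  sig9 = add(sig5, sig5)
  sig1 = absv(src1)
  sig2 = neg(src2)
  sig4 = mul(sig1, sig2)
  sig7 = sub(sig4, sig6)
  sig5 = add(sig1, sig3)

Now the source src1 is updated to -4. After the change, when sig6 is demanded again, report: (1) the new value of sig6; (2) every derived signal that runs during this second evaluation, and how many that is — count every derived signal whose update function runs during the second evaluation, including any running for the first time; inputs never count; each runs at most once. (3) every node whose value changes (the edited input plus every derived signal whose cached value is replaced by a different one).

First evaluation (everything demanded from the output):
  sig1 = absv(9) = 9
  sig2 = neg(2) = -2
  sig3 = add(9, -2) = 7
  sig6 = min2(7, 9) = 7

Propagation after the edit:
  sig1: runs — src1 9->-4; result 4.
  sig3: runs — sig1 9->4; result 2.
  sig6: runs — sig3 7->2; sig1 9->4; result 2.

New value of sig6: 2.
Derived signals that run: sig1, sig3, sig6 — 3 in total.
Values that change: src1, sig1, sig3, sig6.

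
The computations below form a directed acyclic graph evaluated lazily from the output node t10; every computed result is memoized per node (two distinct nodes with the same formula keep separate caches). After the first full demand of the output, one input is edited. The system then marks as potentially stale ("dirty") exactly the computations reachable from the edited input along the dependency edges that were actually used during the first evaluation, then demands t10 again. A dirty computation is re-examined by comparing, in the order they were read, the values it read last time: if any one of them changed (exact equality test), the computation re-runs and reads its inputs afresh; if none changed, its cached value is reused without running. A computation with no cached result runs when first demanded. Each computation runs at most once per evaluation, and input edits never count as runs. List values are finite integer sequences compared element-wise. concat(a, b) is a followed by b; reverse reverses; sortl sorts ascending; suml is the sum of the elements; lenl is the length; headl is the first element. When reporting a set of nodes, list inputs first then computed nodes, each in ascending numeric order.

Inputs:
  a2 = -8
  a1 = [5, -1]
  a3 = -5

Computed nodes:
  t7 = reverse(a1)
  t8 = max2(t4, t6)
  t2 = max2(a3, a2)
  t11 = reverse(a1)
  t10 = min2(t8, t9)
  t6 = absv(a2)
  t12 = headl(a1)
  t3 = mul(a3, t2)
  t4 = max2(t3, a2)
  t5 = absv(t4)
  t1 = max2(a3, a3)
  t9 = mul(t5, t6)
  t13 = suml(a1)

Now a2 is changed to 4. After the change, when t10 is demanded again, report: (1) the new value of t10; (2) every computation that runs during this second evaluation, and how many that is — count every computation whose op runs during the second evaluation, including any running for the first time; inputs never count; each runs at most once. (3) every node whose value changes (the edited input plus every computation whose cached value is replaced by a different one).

Demanding t10 again yields 4.
8 computations run: t2, t3, t4, t5, t6, t8, t9, t10.
The nodes whose values change: a2, t2, t3, t4, t5, t6, t8, t9, t10.

First demand of the output computes:
  t2 = max2(-5, -8) = -5
  t3 = mul(-5, -5) = 25
  t4 = max2(25, -8) = 25
  t5 = absv(25) = 25
  t6 = absv(-8) = 8
  t8 = max2(25, 8) = 25
  t9 = mul(25, 8) = 200
  t10 = min2(25, 200) = 25

After the edit, cleaning proceeds:
  t2: a read changed (a2 -8->4) — executes, giving 4.
  t3: a read changed (t2 -5->4) — executes, giving -20.
  t4: a read changed (t3 25->-20; a2 -8->4) — executes, giving 4.
  t5: a read changed (t4 25->4) — executes, giving 4.
  t6: a read changed (a2 -8->4) — executes, giving 4.
  t8: a read changed (t4 25->4; t6 8->4) — executes, giving 4.
  t9: a read changed (t5 25->4; t6 8->4) — executes, giving 16.
  t10: a read changed (t8 25->4; t9 200->16) — executes, giving 4.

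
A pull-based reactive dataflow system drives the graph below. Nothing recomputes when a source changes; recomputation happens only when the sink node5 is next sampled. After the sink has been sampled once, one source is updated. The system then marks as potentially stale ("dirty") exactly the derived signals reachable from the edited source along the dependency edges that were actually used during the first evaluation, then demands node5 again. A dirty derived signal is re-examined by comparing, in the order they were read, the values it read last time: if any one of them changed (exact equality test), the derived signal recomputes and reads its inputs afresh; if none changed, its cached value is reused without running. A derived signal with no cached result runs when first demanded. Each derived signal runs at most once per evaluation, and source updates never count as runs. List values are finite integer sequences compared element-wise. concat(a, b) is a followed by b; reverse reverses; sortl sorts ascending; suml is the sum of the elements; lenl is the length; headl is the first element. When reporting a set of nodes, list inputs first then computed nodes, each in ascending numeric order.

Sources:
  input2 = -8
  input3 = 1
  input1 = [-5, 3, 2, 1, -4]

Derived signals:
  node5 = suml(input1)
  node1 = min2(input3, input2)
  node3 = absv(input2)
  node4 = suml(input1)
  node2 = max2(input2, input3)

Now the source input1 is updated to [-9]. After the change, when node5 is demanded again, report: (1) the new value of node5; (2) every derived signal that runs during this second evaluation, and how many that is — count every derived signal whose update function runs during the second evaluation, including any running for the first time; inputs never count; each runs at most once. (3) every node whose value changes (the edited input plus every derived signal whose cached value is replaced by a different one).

First evaluation (everything demanded from the output):
  node5 = suml([-5, 3, 2, 1, -4]) = -3

Propagation after the edit:
  node5: runs — input1 [-5, 3, 2, 1, -4]->[-9]; result -9.

New value of node5: -9.
Derived signals that run: node5 — 1 in total.
Values that change: input1, node5.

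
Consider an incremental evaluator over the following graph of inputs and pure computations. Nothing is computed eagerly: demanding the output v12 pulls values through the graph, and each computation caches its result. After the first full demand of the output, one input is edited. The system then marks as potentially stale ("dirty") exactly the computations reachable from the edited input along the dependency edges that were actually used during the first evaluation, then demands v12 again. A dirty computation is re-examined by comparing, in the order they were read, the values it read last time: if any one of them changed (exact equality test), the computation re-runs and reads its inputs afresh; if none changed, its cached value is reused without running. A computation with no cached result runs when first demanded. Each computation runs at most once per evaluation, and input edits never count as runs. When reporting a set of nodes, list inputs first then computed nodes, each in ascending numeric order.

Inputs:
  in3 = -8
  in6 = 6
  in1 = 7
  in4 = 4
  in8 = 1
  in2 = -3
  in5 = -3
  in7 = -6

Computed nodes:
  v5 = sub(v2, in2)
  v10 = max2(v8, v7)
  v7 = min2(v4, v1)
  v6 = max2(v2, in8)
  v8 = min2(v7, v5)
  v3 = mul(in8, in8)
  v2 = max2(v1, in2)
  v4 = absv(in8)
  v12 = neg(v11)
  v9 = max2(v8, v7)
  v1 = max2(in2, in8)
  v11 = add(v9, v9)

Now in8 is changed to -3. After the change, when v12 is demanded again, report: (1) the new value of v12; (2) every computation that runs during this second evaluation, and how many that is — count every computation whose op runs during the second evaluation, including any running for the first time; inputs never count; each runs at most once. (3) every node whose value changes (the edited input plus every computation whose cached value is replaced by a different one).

v12 now evaluates to 6.
Run set: v1, v2, v4, v5, v7, v8, v9, v11, v12 (9 run).
Changed values: in8, v1, v2, v4, v5, v7, v8, v9, v11, v12.

Initial pass — values computed on the first demand:
  v1 = max2(-3, 1) = 1
  v2 = max2(1, -3) = 1
  v4 = absv(1) = 1
  v5 = sub(1, -3) = 4
  v7 = min2(1, 1) = 1
  v8 = min2(1, 4) = 1
  v9 = max2(1, 1) = 1
  v11 = add(1, 1) = 2
  v12 = neg(2) = -2

Second demand — change propagation:
  v1: re-runs because in8 1->-3; new result -3.
  v2: re-runs because v1 1->-3; new result -3.
  v4: re-runs because in8 1->-3; new result 3.
  v5: re-runs because v2 1->-3; new result 0.
  v7: re-runs because v4 1->3; v1 1->-3; new result -3.
  v8: re-runs because v7 1->-3; v5 4->0; new result -3.
  v9: re-runs because v8 1->-3; v7 1->-3; new result -3.
  v11: re-runs because v9 1->-3; v9 1->-3; new result -6.
  v12: re-runs because v11 2->-6; new result 6.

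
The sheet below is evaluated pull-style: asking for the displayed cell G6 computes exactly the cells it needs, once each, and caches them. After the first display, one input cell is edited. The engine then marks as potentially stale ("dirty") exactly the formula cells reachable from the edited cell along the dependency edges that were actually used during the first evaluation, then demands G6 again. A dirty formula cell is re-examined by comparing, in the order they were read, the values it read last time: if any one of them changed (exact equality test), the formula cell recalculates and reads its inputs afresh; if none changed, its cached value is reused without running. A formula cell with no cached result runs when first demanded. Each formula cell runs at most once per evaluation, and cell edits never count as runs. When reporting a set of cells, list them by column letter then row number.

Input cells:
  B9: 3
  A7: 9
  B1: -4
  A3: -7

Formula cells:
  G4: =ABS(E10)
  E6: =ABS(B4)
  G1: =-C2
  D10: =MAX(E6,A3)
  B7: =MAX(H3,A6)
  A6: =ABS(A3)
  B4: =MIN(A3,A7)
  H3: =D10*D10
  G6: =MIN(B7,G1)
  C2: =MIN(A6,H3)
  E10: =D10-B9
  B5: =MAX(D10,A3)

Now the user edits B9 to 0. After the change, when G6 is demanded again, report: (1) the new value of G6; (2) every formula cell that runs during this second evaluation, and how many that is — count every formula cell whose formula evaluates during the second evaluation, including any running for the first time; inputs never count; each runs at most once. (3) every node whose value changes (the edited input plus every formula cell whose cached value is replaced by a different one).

Demanding G6 again yields -7.
0 formula cells run: none.
The nodes whose values change: B9.
Note the shortcut — B9 feeds only undemanded nodes, so no recomputation happens.

First demand of the output computes:
  A6 = ABS(-7) = 7
  B4 = MIN(-7, 9) = -7
  E6 = ABS(-7) = 7
  D10 = MAX(7, -7) = 7
  H3 = 7 * 7 = 49
  B7 = MAX(49, 7) = 49
  C2 = MIN(7, 49) = 7
  G1 = -(7) = -7
  G6 = MIN(49, -7) = -7

After the edit, cleaning proceeds:
  B9 only reaches undemanded nodes; the second demand re-runs nothing.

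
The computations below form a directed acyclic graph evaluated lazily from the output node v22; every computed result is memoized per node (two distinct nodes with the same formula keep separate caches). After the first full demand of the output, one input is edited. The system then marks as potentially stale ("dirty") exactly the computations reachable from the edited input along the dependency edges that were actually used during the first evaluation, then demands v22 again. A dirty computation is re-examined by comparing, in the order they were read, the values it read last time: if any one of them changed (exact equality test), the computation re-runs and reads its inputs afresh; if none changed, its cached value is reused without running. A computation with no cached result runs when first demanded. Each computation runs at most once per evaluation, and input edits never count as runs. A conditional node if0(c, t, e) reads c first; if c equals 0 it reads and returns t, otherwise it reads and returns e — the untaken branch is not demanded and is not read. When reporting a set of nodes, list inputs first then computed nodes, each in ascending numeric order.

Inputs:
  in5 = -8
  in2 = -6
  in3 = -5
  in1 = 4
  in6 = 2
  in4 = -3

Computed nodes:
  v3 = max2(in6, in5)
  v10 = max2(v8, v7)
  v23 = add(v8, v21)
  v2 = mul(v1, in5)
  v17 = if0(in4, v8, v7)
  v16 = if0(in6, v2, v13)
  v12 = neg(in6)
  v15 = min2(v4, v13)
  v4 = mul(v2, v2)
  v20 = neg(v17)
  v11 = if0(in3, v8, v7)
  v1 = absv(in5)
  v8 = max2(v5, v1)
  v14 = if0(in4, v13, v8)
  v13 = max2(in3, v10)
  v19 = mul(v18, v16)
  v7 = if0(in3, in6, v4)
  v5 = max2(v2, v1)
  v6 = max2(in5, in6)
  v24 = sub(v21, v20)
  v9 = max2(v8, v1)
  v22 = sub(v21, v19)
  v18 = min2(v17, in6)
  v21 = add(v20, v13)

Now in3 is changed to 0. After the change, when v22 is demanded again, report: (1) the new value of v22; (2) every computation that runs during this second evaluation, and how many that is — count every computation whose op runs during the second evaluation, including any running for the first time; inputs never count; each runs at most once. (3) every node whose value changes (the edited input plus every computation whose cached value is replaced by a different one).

Demanding v22 again yields -10.
10 computations run: v7, v10, v13, v16, v17, v18, v19, v20, v21, v22.
The nodes whose values change: in3, v7, v10, v13, v16, v17, v19, v20, v21, v22.

First demand of the output computes:
  v1 = absv(-8) = 8
  v2 = mul(8, -8) = -64
  v4 = mul(-64, -64) = 4096
  v5 = max2(-64, 8) = 8
  v7 = if0(in3=-5 -> else branch v4) = 4096
  v8 = max2(8, 8) = 8
  v10 = max2(8, 4096) = 4096
  v13 = max2(-5, 4096) = 4096
  v16 = if0(in6=2 -> else branch v13) = 4096
  v17 = if0(in4=-3 -> else branch v7) = 4096
  v18 = min2(4096, 2) = 2
  v19 = mul(2, 4096) = 8192
  v20 = neg(4096) = -4096
  v21 = add(-4096, 4096) = 0
  v22 = sub(0, 8192) = -8192

After the edit, cleaning proceeds:
  v7: a read changed (in3 -5->0) — executes, giving 2.
  v10: a read changed (v7 4096->2) — executes, giving 8.
  v13: a read changed (in3 -5->0; v10 4096->8) — executes, giving 8.
  v16: a read changed (v13 4096->8) — executes, giving 8.
  v17: a read changed (v7 4096->2) — executes, giving 2.
  v18: a read changed (v17 4096->2) — executes, giving 2 — identical to its old value.
  v19: a read changed (v16 4096->8) — executes, giving 16.
  v20: a read changed (v17 4096->2) — executes, giving -2.
  v21: a read changed (v20 -4096->-2; v13 4096->8) — executes, giving 6.
  v22: a read changed (v21 0->6; v19 8192->16) — executes, giving -10.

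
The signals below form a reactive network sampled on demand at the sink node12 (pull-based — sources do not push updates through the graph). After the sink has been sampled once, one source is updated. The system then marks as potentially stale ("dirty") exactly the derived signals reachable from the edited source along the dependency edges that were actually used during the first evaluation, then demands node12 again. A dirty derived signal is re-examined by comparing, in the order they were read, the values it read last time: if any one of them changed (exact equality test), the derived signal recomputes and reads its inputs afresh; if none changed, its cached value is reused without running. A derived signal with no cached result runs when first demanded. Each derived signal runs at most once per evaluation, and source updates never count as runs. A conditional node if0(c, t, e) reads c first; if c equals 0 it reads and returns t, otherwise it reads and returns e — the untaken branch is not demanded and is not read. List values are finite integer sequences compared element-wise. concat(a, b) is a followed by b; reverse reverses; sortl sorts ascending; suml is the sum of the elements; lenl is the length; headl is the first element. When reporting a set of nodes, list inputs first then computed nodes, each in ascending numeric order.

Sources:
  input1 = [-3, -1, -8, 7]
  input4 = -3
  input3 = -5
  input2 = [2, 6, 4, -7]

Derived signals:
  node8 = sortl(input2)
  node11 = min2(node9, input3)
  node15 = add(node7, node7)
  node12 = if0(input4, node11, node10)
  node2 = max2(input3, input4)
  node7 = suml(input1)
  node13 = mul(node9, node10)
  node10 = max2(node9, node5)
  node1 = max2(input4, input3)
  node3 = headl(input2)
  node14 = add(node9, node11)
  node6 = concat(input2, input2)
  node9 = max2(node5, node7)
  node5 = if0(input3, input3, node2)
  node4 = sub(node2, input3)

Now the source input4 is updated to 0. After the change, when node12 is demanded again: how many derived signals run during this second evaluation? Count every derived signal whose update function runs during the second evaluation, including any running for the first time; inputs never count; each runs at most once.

Run set: node2, node5, node9, node11, node12 (5 run).
The important point: the flipped condition redirects demand; node10 is left stale, never re-checked.

Initial pass — values computed on the first demand:
  node2 = max2(-5, -3) = -3
  node5 = if0(input3=-5 -> else branch node2) = -3
  node7 = suml([-3, -1, -8, 7]) = -5
  node9 = max2(-3, -5) = -3
  node10 = max2(-3, -3) = -3
  node12 = if0(input4=-3 -> else branch node10) = -3

Second demand — change propagation:
  node2: re-runs because input4 -3->0; new result 0.
  node5: re-runs because node2 -3->0; new result 0.
  node9: re-runs because node5 -3->0; new result 0.
  node10: dirty yet unreached — the second evaluation never asks for it.
  node11: newly demanded (no cache) — executes and yields -5.
  node12: re-runs because input4 -3->0; new result -5.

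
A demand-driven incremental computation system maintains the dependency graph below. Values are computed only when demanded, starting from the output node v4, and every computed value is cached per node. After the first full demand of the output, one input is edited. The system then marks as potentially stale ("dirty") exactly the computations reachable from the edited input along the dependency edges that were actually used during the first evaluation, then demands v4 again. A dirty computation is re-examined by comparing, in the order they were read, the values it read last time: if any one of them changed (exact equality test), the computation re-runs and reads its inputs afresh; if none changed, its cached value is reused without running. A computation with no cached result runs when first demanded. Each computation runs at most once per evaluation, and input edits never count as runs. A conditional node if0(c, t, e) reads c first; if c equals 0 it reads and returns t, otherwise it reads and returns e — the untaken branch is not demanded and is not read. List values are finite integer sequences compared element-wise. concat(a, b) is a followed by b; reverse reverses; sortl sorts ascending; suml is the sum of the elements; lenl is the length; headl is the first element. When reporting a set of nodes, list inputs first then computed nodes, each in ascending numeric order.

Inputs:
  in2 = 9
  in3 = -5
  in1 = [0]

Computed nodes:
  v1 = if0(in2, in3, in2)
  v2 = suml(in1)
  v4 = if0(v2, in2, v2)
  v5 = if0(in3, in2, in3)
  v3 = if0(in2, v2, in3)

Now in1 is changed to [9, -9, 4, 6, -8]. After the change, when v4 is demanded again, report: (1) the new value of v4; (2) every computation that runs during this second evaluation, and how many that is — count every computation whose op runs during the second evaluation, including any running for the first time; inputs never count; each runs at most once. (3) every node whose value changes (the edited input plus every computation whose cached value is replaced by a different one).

First evaluation (everything demanded from the output):
  v2 = suml([0]) = 0
  v4 = if0(v2=0 -> then branch in2) = 9

Propagation after the edit:
  v2: runs — in1 [0]->[9, -9, 4, 6, -8]; result 2.
  v4: runs — v2 0->2; result 2.

New value of v4: 2.
Computations that run: v2, v4 — 2 in total.
Values that change: in1, v2, v4.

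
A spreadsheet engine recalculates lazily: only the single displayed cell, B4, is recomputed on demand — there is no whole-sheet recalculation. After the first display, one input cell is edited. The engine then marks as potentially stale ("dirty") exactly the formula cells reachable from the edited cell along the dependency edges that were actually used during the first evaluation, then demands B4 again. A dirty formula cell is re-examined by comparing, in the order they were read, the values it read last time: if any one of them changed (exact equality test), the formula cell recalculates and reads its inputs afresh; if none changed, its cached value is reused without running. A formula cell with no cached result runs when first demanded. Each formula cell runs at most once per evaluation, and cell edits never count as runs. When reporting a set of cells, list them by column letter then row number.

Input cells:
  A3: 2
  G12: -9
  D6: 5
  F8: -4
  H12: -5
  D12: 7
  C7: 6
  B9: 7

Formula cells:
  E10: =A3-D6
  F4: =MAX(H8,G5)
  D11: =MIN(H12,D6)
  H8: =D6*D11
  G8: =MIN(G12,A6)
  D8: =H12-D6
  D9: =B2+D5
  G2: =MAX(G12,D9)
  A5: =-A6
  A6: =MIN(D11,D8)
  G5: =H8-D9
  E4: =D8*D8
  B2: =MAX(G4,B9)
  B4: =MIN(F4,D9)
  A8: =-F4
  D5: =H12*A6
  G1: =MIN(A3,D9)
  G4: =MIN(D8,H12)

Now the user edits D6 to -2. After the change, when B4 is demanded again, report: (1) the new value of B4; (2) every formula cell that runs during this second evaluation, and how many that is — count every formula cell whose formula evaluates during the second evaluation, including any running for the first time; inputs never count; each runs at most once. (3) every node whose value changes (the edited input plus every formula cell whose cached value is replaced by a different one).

New value of B4: 10.
Formula cells that run: A6, B2, B4, D5, D8, D9, D11, F4, G4, G5, H8 — 11 in total.
Values that change: A6, B4, D5, D6, D8, D9, F4, G4, G5, H8.

First evaluation (everything demanded from the output):
  D8 = -5 - 5 = -10
  D11 = MIN(-5, 5) = -5
  A6 = MIN(-5, -10) = -10
  D5 = -5 * -10 = 50
  G4 = MIN(-10, -5) = -10
  B2 = MAX(-10, 7) = 7
  D9 = 7 + 50 = 57
  H8 = 5 * -5 = -25
  G5 = -25 - 57 = -82
  F4 = MAX(-25, -82) = -25
  B4 = MIN(-25, 57) = -25

Propagation after the edit:
  D8: runs — D6 5->-2; result -3.
  D11: runs — D6 5->-2; result -5 (same value as before).
  A6: runs — D8 -10->-3; result -5.
  D5: runs — A6 -10->-5; result 25.
  G4: runs — D8 -10->-3; result -5.
  B2: runs — G4 -10->-5; result 7 (same value as before).
  D9: runs — D5 50->25; result 32.
  H8: runs — D6 5->-2; result 10.
  G5: runs — H8 -25->10; D9 57->32; result -22.
  F4: runs — H8 -25->10; G5 -82->-22; result 10.
  B4: runs — F4 -25->10; D9 57->32; result 10.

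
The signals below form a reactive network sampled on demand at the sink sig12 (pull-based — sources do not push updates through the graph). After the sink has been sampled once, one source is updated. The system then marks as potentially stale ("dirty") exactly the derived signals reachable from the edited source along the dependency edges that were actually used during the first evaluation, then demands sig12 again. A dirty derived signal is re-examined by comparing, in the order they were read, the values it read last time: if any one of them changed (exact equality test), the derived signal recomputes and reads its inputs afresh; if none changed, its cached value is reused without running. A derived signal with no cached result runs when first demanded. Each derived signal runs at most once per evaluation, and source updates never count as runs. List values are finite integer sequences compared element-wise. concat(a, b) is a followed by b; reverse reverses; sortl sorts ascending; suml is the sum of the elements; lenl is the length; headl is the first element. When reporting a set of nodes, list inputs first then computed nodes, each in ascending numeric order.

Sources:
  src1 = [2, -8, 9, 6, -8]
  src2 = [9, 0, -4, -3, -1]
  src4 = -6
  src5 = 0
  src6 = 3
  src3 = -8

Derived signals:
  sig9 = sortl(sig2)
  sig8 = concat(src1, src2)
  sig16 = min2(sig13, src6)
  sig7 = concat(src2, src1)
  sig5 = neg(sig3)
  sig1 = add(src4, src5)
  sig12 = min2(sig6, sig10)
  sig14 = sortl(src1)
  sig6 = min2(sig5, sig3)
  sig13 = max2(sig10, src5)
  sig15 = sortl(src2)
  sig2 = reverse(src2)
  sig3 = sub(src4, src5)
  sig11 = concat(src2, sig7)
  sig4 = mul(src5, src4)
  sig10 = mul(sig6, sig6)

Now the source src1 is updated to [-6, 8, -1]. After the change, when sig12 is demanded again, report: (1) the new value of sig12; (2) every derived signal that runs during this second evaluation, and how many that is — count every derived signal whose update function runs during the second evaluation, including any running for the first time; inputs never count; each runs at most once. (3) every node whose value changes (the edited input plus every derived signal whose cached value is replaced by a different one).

Initial pass — values computed on the first demand:
  sig3 = sub(-6, 0) = -6
  sig5 = neg(-6) = 6
  sig6 = min2(6, -6) = -6
  sig10 = mul(-6, -6) = 36
  sig12 = min2(-6, 36) = -6

Second demand — change propagation:
  no demanded computation ever read src1, so the edit dirties nothing and nothing runs.

The important point: nothing the output needs ever reads src1, so the edit is invisible to it.

sig12 now evaluates to -6.
Run set: none (0 run).
Changed values: src1.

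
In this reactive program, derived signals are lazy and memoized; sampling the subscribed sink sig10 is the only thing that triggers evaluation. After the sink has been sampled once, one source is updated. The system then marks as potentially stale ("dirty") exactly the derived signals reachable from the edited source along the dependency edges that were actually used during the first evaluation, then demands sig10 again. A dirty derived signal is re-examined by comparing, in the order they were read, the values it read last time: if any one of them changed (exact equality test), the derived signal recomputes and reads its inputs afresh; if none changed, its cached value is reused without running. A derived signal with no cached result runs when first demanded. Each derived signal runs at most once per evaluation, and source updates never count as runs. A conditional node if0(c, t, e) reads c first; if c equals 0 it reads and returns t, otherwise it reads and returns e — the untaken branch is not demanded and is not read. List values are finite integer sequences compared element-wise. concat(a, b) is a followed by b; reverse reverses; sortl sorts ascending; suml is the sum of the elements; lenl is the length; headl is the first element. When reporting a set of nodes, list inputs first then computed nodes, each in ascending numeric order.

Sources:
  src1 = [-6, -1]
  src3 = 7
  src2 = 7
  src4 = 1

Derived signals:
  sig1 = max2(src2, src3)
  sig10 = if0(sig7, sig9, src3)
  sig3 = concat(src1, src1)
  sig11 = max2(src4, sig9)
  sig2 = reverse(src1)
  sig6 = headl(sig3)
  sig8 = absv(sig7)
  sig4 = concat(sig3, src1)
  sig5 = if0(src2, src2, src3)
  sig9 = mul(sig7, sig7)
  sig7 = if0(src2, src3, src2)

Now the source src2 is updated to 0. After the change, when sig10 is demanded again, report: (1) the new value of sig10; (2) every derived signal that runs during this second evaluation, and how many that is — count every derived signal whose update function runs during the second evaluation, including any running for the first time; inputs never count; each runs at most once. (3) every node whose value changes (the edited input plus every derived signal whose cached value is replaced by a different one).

Demanding sig10 again yields 7.
1 derived signals run: sig7.
The nodes whose values change: src2.
Note the absorption at sig7: it re-runs yet its value is the same, leaving the output's value untouched.

First demand of the output computes:
  sig7 = if0(src2=7 -> else branch src2) = 7
  sig10 = if0(sig7=7 -> else branch src3) = 7

After the edit, cleaning proceeds:
  sig7: a read changed (src2 7->0; src2 7->0) — executes, giving 7 — identical to its old value.
  sig10: dirty, but its reads are unchanged (sig7 unchanged, src3 unchanged); cached 7 stands.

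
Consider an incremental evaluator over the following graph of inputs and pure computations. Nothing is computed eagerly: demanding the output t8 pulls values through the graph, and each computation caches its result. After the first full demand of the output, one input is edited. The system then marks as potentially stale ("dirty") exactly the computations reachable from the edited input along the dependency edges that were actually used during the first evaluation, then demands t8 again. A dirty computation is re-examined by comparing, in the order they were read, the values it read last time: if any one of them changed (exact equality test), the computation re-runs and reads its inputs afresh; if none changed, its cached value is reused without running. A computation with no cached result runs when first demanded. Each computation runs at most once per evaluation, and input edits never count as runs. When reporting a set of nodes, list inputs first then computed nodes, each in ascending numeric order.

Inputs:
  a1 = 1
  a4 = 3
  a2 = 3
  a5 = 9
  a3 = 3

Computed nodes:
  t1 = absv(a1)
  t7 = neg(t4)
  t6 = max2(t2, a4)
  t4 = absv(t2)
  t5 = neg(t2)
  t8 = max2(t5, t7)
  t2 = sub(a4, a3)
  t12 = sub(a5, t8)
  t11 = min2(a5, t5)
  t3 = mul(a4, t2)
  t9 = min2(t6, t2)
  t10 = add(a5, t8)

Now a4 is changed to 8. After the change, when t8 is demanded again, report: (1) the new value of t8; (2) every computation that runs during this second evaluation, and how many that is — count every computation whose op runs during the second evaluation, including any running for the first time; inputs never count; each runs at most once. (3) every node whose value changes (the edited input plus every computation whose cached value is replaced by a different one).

t8 now evaluates to -5.
Run set: t2, t4, t5, t7, t8 (5 run).
Changed values: a4, t2, t4, t5, t7, t8.

Initial pass — values computed on the first demand:
  t2 = sub(3, 3) = 0
  t4 = absv(0) = 0
  t5 = neg(0) = 0
  t7 = neg(0) = 0
  t8 = max2(0, 0) = 0

Second demand — change propagation:
  t2: re-runs because a4 3->8; new result 5.
  t4: re-runs because t2 0->5; new result 5.
  t5: re-runs because t2 0->5; new result -5.
  t7: re-runs because t4 0->5; new result -5.
  t8: re-runs because t5 0->-5; t7 0->-5; new result -5.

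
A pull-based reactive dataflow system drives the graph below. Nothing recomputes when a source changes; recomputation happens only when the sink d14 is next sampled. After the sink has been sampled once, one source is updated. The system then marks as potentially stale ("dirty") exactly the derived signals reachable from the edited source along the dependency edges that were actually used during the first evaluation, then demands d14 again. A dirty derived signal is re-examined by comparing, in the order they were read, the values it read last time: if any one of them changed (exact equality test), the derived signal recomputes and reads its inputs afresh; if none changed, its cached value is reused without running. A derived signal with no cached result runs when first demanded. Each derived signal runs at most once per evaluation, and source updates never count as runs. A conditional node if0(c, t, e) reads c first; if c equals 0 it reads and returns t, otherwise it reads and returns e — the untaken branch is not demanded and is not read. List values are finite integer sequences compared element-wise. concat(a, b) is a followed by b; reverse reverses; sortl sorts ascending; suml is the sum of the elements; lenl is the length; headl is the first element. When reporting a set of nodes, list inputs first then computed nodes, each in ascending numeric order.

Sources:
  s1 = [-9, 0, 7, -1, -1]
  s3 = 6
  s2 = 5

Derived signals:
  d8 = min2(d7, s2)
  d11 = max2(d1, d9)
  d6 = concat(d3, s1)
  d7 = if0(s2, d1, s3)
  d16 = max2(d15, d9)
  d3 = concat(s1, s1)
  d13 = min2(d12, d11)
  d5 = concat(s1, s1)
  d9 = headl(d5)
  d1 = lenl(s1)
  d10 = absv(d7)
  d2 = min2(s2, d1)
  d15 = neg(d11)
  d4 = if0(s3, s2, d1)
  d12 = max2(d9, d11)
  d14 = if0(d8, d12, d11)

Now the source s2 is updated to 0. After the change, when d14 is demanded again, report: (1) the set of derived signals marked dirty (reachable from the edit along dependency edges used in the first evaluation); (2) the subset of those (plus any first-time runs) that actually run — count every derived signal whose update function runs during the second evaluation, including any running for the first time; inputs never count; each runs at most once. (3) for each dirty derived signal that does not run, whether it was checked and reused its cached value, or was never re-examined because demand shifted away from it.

First evaluation (everything demanded from the output):
  d1 = lenl([-9, 0, 7, -1, -1]) = 5
  d5 = concat([-9, 0, 7, -1, -1], [-9, 0, 7, -1, -1]) = [-9, 0, 7, -1, -1, -9, 0, 7, -1, -1]
  d7 = if0(s2=5 -> else branch s3) = 6
  d8 = min2(6, 5) = 5
  d9 = headl([-9, 0, 7, -1, -1, -9, 0, 7, -1, -1]) = -9
  d11 = max2(5, -9) = 5
  d14 = if0(d8=5 -> else branch d11) = 5

Propagation after the edit:
  d7: runs — s2 5->0; result 5.
  d8: runs — d7 6->5; s2 5->0; result 0.
  d12: demanded for the first time — runs, produces 5.
  d14: runs — d8 5->0; result 5 (same value as before).

Key observation: a condition flipped, so demand reaches new nodes — d12 runs for the first time.

Marked dirty: d7, d8, d14.
Derived signals that run: d7, d8, d12, d14 — 4 in total.
Every dirty derived signal ran.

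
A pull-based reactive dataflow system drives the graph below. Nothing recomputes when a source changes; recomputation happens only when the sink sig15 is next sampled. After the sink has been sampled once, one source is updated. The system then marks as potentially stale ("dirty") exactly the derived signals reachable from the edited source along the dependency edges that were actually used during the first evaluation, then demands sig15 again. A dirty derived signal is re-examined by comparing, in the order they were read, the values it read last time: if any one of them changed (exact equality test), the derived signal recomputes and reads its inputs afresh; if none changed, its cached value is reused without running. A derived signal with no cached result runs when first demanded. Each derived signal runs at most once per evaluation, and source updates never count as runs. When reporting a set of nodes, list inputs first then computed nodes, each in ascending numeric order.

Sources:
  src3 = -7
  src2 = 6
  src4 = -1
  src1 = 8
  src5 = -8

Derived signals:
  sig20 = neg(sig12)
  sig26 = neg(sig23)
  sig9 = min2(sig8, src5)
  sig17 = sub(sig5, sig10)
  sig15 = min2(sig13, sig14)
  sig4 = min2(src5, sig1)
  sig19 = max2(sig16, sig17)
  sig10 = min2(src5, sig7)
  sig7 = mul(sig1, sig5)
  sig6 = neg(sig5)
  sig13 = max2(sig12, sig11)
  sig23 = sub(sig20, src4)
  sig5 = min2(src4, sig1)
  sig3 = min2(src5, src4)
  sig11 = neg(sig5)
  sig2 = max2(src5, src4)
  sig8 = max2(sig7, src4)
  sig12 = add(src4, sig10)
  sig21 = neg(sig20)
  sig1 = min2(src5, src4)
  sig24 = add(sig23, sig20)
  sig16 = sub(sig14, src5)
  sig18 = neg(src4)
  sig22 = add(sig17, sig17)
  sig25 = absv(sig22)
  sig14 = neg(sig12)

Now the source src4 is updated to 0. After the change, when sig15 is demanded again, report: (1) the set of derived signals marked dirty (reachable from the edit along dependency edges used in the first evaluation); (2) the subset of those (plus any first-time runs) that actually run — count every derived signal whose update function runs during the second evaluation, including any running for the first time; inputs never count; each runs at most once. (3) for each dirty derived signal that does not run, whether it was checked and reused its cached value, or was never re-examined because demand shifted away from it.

Marked dirty: sig1, sig5, sig7, sig10, sig11, sig12, sig13, sig14, sig15.
Derived signals that run: sig1, sig5, sig12, sig13, sig14, sig15 — 6 in total.
Checked but reused from cache: sig7, sig10, sig11.
Key observation: the cutoff stops propagation at sig7 — its inputs' values are unchanged, so it reuses its cache.

First evaluation (everything demanded from the output):
  sig1 = min2(-8, -1) = -8
  sig5 = min2(-1, -8) = -8
  sig7 = mul(-8, -8) = 64
  sig10 = min2(-8, 64) = -8
  sig11 = neg(-8) = 8
  sig12 = add(-1, -8) = -9
  sig13 = max2(-9, 8) = 8
  sig14 = neg(-9) = 9
  sig15 = min2(8, 9) = 8

Propagation after the edit:
  sig1: runs — src4 -1->0; result -8 (same value as before).
  sig5: runs — src4 -1->0; result -8 (same value as before).
  sig7: checked — values it read are unchanged (sig1 unchanged, sig5 unchanged); reused cached 64 without running.
  sig10: checked — values it read are unchanged (src5 unchanged, sig7 unchanged); reused cached -8 without running.
  sig11: checked — values it read are unchanged (sig5 unchanged); reused cached 8 without running.
  sig12: runs — src4 -1->0; result -8.
  sig13: runs — sig12 -9->-8; result 8 (same value as before).
  sig14: runs — sig12 -9->-8; result 8.
  sig15: runs — sig14 9->8; result 8 (same value as before).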